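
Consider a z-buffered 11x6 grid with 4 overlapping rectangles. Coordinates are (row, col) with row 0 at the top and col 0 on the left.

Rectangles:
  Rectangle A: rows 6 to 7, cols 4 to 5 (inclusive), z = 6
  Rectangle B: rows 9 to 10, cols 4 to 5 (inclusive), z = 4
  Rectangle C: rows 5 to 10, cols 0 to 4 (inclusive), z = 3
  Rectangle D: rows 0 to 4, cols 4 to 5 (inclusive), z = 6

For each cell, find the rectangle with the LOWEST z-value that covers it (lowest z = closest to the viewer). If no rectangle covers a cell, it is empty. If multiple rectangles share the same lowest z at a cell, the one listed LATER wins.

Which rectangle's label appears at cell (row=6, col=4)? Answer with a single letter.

Answer: C

Derivation:
Check cell (6,4):
  A: rows 6-7 cols 4-5 z=6 -> covers; best now A (z=6)
  B: rows 9-10 cols 4-5 -> outside (row miss)
  C: rows 5-10 cols 0-4 z=3 -> covers; best now C (z=3)
  D: rows 0-4 cols 4-5 -> outside (row miss)
Winner: C at z=3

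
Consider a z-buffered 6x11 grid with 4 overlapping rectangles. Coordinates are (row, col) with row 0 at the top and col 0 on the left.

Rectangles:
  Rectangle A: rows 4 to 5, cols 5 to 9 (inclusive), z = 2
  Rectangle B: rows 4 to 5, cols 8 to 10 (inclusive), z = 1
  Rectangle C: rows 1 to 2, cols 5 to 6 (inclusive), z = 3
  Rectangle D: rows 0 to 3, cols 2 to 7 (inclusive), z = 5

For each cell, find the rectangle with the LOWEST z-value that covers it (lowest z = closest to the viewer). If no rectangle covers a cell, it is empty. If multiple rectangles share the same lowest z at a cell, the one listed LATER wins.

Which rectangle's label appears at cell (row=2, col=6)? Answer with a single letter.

Check cell (2,6):
  A: rows 4-5 cols 5-9 -> outside (row miss)
  B: rows 4-5 cols 8-10 -> outside (row miss)
  C: rows 1-2 cols 5-6 z=3 -> covers; best now C (z=3)
  D: rows 0-3 cols 2-7 z=5 -> covers; best now C (z=3)
Winner: C at z=3

Answer: C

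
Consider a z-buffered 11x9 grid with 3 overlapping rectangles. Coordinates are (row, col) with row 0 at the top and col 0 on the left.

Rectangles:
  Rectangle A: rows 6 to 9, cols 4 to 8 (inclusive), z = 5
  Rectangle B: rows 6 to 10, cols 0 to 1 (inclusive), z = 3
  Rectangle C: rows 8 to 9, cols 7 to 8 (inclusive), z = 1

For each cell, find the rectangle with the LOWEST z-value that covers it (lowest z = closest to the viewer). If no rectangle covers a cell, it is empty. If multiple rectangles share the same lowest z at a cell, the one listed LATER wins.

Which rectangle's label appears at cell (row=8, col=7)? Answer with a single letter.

Answer: C

Derivation:
Check cell (8,7):
  A: rows 6-9 cols 4-8 z=5 -> covers; best now A (z=5)
  B: rows 6-10 cols 0-1 -> outside (col miss)
  C: rows 8-9 cols 7-8 z=1 -> covers; best now C (z=1)
Winner: C at z=1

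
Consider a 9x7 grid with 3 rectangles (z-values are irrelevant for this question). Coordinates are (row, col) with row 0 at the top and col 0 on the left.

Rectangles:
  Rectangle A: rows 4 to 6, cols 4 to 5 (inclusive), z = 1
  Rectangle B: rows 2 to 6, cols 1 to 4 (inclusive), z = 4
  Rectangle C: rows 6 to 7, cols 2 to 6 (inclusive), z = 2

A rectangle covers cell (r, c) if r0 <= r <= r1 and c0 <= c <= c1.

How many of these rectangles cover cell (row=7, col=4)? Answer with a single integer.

Answer: 1

Derivation:
Check cell (7,4):
  A: rows 4-6 cols 4-5 -> outside (row miss)
  B: rows 2-6 cols 1-4 -> outside (row miss)
  C: rows 6-7 cols 2-6 -> covers
Count covering = 1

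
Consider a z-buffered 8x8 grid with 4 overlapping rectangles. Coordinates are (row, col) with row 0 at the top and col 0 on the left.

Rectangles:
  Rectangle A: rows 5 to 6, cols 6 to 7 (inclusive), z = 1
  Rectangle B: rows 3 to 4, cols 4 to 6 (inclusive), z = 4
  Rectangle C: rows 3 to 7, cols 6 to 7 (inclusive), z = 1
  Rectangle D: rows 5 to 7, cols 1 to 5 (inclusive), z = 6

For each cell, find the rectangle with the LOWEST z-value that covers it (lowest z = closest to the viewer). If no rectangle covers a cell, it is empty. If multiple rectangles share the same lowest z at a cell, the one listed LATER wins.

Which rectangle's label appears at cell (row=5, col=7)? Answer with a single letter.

Answer: C

Derivation:
Check cell (5,7):
  A: rows 5-6 cols 6-7 z=1 -> covers; best now A (z=1)
  B: rows 3-4 cols 4-6 -> outside (row miss)
  C: rows 3-7 cols 6-7 z=1 -> covers; best now C (z=1)
  D: rows 5-7 cols 1-5 -> outside (col miss)
Winner: C at z=1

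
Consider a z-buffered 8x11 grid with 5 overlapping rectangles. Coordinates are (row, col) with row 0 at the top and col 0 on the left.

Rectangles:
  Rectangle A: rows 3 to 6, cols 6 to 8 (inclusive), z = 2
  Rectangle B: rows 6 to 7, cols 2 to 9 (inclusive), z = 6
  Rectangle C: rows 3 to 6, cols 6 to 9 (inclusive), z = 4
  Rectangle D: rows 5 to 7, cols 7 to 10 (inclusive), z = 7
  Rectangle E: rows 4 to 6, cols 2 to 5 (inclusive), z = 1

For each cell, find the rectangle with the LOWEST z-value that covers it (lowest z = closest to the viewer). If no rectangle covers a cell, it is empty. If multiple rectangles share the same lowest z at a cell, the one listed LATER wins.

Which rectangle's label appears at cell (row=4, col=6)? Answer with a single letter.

Answer: A

Derivation:
Check cell (4,6):
  A: rows 3-6 cols 6-8 z=2 -> covers; best now A (z=2)
  B: rows 6-7 cols 2-9 -> outside (row miss)
  C: rows 3-6 cols 6-9 z=4 -> covers; best now A (z=2)
  D: rows 5-7 cols 7-10 -> outside (row miss)
  E: rows 4-6 cols 2-5 -> outside (col miss)
Winner: A at z=2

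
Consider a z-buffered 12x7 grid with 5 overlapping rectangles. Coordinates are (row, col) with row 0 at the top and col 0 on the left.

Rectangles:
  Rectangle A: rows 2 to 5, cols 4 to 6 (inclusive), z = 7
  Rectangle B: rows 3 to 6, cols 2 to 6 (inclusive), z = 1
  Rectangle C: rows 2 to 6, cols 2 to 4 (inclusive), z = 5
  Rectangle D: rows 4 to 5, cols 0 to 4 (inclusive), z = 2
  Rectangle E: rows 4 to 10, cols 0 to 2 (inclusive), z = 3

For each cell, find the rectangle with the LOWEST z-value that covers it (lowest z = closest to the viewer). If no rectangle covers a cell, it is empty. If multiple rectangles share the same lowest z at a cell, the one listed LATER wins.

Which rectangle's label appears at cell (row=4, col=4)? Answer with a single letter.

Answer: B

Derivation:
Check cell (4,4):
  A: rows 2-5 cols 4-6 z=7 -> covers; best now A (z=7)
  B: rows 3-6 cols 2-6 z=1 -> covers; best now B (z=1)
  C: rows 2-6 cols 2-4 z=5 -> covers; best now B (z=1)
  D: rows 4-5 cols 0-4 z=2 -> covers; best now B (z=1)
  E: rows 4-10 cols 0-2 -> outside (col miss)
Winner: B at z=1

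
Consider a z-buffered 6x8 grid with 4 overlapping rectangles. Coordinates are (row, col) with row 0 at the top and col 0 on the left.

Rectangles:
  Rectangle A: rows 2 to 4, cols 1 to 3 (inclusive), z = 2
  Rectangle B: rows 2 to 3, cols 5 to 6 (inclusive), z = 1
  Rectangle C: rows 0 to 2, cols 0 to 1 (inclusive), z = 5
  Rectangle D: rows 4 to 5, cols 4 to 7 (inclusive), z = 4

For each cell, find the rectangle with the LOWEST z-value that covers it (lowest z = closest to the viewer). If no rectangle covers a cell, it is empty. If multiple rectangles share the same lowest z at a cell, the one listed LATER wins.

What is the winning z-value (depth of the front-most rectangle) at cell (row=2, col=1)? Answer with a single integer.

Check cell (2,1):
  A: rows 2-4 cols 1-3 z=2 -> covers; best now A (z=2)
  B: rows 2-3 cols 5-6 -> outside (col miss)
  C: rows 0-2 cols 0-1 z=5 -> covers; best now A (z=2)
  D: rows 4-5 cols 4-7 -> outside (row miss)
Winner: A at z=2

Answer: 2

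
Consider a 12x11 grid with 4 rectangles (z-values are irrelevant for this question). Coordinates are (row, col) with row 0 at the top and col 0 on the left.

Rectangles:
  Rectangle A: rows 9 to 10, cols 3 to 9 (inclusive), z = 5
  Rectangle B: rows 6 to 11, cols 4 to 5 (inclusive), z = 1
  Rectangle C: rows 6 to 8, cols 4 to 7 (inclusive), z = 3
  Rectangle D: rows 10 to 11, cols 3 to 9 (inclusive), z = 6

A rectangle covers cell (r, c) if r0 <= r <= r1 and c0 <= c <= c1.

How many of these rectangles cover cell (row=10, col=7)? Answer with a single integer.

Answer: 2

Derivation:
Check cell (10,7):
  A: rows 9-10 cols 3-9 -> covers
  B: rows 6-11 cols 4-5 -> outside (col miss)
  C: rows 6-8 cols 4-7 -> outside (row miss)
  D: rows 10-11 cols 3-9 -> covers
Count covering = 2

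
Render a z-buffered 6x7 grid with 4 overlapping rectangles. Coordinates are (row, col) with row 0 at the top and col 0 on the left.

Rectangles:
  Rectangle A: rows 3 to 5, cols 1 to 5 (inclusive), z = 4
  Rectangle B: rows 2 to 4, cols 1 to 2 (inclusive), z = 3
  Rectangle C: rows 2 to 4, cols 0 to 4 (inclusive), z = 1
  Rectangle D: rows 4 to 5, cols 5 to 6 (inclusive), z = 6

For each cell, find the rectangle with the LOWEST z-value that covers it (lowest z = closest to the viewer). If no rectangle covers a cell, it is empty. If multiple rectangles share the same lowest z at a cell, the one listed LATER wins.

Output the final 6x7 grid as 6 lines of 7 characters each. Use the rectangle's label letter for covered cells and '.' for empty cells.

.......
.......
CCCCC..
CCCCCA.
CCCCCAD
.AAAAAD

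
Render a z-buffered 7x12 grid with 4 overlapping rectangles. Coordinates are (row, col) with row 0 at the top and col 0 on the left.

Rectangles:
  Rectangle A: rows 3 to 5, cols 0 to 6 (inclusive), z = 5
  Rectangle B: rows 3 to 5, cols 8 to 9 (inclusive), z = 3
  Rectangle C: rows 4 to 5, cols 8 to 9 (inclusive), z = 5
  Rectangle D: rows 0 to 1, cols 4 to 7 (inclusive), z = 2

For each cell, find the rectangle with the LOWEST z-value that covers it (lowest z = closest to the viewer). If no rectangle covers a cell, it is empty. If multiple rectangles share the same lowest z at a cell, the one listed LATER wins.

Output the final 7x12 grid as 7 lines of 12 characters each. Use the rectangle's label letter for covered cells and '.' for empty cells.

....DDDD....
....DDDD....
............
AAAAAAA.BB..
AAAAAAA.BB..
AAAAAAA.BB..
............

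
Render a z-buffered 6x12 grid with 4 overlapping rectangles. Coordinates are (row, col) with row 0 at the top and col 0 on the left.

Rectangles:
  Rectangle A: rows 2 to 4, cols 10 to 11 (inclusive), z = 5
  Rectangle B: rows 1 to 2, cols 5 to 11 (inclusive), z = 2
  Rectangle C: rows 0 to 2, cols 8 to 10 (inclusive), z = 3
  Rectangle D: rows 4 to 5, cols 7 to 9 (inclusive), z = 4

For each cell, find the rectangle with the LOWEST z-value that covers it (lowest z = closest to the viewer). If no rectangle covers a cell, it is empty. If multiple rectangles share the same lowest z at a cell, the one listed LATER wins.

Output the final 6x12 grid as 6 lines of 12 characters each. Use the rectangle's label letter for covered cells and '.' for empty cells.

........CCC.
.....BBBBBBB
.....BBBBBBB
..........AA
.......DDDAA
.......DDD..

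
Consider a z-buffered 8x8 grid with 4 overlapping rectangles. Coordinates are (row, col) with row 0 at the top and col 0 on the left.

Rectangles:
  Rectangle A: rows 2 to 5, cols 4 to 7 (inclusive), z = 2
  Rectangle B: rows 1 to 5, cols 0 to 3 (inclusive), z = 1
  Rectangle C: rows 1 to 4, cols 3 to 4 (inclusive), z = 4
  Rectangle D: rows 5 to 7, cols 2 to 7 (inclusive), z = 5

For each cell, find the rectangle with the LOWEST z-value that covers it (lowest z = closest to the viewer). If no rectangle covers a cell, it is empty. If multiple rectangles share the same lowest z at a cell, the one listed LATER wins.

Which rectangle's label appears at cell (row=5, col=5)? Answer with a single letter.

Check cell (5,5):
  A: rows 2-5 cols 4-7 z=2 -> covers; best now A (z=2)
  B: rows 1-5 cols 0-3 -> outside (col miss)
  C: rows 1-4 cols 3-4 -> outside (row miss)
  D: rows 5-7 cols 2-7 z=5 -> covers; best now A (z=2)
Winner: A at z=2

Answer: A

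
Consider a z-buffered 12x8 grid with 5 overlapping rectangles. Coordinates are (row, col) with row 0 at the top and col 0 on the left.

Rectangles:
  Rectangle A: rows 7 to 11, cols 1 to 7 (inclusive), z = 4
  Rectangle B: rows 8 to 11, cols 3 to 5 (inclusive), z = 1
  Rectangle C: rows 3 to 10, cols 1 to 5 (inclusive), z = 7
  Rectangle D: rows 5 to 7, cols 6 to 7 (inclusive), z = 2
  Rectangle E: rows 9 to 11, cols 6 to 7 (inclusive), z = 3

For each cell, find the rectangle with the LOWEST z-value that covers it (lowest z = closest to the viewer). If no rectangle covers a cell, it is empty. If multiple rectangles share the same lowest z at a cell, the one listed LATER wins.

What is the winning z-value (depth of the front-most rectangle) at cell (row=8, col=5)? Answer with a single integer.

Answer: 1

Derivation:
Check cell (8,5):
  A: rows 7-11 cols 1-7 z=4 -> covers; best now A (z=4)
  B: rows 8-11 cols 3-5 z=1 -> covers; best now B (z=1)
  C: rows 3-10 cols 1-5 z=7 -> covers; best now B (z=1)
  D: rows 5-7 cols 6-7 -> outside (row miss)
  E: rows 9-11 cols 6-7 -> outside (row miss)
Winner: B at z=1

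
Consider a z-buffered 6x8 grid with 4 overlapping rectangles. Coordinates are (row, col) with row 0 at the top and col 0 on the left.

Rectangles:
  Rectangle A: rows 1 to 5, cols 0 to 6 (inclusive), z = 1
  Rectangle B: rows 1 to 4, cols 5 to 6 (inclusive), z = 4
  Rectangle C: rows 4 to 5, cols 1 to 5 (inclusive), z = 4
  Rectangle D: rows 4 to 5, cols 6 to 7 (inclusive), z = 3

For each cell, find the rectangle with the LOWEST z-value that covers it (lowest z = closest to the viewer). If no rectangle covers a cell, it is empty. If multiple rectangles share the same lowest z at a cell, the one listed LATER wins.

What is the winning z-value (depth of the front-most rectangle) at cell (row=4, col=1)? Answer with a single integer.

Check cell (4,1):
  A: rows 1-5 cols 0-6 z=1 -> covers; best now A (z=1)
  B: rows 1-4 cols 5-6 -> outside (col miss)
  C: rows 4-5 cols 1-5 z=4 -> covers; best now A (z=1)
  D: rows 4-5 cols 6-7 -> outside (col miss)
Winner: A at z=1

Answer: 1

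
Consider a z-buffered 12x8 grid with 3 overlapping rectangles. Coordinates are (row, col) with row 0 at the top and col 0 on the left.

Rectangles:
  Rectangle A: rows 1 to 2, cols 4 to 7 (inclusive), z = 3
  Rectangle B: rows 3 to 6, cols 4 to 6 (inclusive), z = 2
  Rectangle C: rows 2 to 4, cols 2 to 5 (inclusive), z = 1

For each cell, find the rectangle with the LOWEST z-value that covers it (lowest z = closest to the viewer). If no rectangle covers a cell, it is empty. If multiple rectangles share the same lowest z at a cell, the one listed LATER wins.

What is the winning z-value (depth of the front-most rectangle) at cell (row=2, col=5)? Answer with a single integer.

Answer: 1

Derivation:
Check cell (2,5):
  A: rows 1-2 cols 4-7 z=3 -> covers; best now A (z=3)
  B: rows 3-6 cols 4-6 -> outside (row miss)
  C: rows 2-4 cols 2-5 z=1 -> covers; best now C (z=1)
Winner: C at z=1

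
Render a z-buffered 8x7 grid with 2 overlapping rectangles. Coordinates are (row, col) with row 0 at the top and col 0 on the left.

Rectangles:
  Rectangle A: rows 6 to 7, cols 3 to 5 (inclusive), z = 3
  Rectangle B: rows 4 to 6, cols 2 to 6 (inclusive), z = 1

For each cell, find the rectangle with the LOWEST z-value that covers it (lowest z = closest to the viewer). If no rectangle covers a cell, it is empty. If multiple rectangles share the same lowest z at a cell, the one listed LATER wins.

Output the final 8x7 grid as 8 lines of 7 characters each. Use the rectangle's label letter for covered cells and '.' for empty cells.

.......
.......
.......
.......
..BBBBB
..BBBBB
..BBBBB
...AAA.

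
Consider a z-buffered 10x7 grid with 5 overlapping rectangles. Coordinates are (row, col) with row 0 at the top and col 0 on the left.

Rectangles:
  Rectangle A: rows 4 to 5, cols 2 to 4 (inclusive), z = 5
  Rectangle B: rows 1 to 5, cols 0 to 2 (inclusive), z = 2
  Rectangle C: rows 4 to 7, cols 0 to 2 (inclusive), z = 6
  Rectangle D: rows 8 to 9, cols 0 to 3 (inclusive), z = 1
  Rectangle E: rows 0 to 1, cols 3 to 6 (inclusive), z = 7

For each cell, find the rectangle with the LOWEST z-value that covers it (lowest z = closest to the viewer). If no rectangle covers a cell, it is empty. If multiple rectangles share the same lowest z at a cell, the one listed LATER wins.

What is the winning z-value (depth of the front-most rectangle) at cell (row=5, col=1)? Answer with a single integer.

Check cell (5,1):
  A: rows 4-5 cols 2-4 -> outside (col miss)
  B: rows 1-5 cols 0-2 z=2 -> covers; best now B (z=2)
  C: rows 4-7 cols 0-2 z=6 -> covers; best now B (z=2)
  D: rows 8-9 cols 0-3 -> outside (row miss)
  E: rows 0-1 cols 3-6 -> outside (row miss)
Winner: B at z=2

Answer: 2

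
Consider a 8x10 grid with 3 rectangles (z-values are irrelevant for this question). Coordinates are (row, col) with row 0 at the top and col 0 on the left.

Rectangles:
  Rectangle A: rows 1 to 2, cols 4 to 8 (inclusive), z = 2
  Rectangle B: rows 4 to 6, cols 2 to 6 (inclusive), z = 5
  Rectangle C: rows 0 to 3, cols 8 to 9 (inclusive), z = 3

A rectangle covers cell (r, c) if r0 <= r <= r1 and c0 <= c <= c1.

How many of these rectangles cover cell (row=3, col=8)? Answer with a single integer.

Answer: 1

Derivation:
Check cell (3,8):
  A: rows 1-2 cols 4-8 -> outside (row miss)
  B: rows 4-6 cols 2-6 -> outside (row miss)
  C: rows 0-3 cols 8-9 -> covers
Count covering = 1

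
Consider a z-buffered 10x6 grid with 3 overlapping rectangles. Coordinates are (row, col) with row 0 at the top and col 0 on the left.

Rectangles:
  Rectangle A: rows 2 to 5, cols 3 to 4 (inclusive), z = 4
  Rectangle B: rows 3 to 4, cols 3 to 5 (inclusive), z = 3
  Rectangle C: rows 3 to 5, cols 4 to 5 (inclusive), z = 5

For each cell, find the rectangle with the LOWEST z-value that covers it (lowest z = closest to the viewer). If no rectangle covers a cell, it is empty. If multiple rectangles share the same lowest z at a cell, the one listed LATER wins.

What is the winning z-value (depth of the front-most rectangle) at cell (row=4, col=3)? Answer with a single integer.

Check cell (4,3):
  A: rows 2-5 cols 3-4 z=4 -> covers; best now A (z=4)
  B: rows 3-4 cols 3-5 z=3 -> covers; best now B (z=3)
  C: rows 3-5 cols 4-5 -> outside (col miss)
Winner: B at z=3

Answer: 3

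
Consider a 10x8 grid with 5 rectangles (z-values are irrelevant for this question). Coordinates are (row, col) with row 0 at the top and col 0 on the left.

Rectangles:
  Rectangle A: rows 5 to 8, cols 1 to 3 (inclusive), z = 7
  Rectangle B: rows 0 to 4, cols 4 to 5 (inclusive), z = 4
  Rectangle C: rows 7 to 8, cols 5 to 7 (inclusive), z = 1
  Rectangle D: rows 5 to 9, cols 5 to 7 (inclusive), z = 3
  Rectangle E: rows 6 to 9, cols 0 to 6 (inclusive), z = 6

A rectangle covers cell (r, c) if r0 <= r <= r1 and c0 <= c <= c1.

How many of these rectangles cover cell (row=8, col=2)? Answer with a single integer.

Answer: 2

Derivation:
Check cell (8,2):
  A: rows 5-8 cols 1-3 -> covers
  B: rows 0-4 cols 4-5 -> outside (row miss)
  C: rows 7-8 cols 5-7 -> outside (col miss)
  D: rows 5-9 cols 5-7 -> outside (col miss)
  E: rows 6-9 cols 0-6 -> covers
Count covering = 2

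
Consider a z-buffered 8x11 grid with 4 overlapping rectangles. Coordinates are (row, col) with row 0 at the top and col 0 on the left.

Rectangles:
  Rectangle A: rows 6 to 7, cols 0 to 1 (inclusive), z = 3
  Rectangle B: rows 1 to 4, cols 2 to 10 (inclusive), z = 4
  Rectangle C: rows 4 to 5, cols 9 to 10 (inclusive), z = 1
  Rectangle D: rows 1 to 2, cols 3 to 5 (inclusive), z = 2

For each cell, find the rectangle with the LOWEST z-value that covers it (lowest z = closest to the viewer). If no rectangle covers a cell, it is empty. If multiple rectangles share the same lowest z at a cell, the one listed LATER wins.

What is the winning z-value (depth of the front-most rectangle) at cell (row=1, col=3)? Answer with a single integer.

Answer: 2

Derivation:
Check cell (1,3):
  A: rows 6-7 cols 0-1 -> outside (row miss)
  B: rows 1-4 cols 2-10 z=4 -> covers; best now B (z=4)
  C: rows 4-5 cols 9-10 -> outside (row miss)
  D: rows 1-2 cols 3-5 z=2 -> covers; best now D (z=2)
Winner: D at z=2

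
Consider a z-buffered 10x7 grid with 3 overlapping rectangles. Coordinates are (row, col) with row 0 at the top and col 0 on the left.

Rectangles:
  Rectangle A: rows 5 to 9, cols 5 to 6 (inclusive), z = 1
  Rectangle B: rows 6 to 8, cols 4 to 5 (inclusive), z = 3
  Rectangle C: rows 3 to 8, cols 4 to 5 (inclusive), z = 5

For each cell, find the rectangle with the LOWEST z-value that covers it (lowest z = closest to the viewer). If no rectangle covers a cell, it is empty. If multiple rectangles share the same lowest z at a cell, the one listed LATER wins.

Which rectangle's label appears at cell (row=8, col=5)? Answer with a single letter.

Answer: A

Derivation:
Check cell (8,5):
  A: rows 5-9 cols 5-6 z=1 -> covers; best now A (z=1)
  B: rows 6-8 cols 4-5 z=3 -> covers; best now A (z=1)
  C: rows 3-8 cols 4-5 z=5 -> covers; best now A (z=1)
Winner: A at z=1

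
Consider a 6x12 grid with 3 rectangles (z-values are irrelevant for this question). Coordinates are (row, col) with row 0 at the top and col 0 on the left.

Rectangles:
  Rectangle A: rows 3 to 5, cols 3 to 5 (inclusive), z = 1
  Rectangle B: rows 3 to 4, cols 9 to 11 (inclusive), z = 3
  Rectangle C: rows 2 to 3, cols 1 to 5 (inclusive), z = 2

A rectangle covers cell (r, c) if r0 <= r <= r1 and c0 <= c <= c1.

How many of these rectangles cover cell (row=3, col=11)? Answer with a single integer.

Answer: 1

Derivation:
Check cell (3,11):
  A: rows 3-5 cols 3-5 -> outside (col miss)
  B: rows 3-4 cols 9-11 -> covers
  C: rows 2-3 cols 1-5 -> outside (col miss)
Count covering = 1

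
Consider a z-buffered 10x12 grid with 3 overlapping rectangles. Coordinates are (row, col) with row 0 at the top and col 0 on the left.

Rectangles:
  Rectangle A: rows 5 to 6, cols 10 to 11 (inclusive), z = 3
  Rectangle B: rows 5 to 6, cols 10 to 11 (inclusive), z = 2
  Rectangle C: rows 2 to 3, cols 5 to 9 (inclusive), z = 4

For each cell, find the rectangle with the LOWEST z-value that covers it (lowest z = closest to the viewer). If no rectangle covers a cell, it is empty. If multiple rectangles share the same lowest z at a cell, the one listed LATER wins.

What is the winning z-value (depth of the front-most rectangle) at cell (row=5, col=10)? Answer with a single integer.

Answer: 2

Derivation:
Check cell (5,10):
  A: rows 5-6 cols 10-11 z=3 -> covers; best now A (z=3)
  B: rows 5-6 cols 10-11 z=2 -> covers; best now B (z=2)
  C: rows 2-3 cols 5-9 -> outside (row miss)
Winner: B at z=2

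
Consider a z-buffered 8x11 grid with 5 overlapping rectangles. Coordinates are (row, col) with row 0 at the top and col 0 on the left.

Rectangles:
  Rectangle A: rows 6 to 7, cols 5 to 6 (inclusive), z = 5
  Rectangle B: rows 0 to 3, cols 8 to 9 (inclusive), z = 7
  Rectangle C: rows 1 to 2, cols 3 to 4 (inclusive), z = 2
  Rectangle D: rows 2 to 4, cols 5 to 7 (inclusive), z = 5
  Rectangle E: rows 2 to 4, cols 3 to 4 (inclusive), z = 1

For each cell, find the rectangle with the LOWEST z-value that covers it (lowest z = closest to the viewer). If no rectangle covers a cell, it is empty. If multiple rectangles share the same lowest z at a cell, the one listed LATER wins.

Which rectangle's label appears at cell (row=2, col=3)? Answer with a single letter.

Check cell (2,3):
  A: rows 6-7 cols 5-6 -> outside (row miss)
  B: rows 0-3 cols 8-9 -> outside (col miss)
  C: rows 1-2 cols 3-4 z=2 -> covers; best now C (z=2)
  D: rows 2-4 cols 5-7 -> outside (col miss)
  E: rows 2-4 cols 3-4 z=1 -> covers; best now E (z=1)
Winner: E at z=1

Answer: E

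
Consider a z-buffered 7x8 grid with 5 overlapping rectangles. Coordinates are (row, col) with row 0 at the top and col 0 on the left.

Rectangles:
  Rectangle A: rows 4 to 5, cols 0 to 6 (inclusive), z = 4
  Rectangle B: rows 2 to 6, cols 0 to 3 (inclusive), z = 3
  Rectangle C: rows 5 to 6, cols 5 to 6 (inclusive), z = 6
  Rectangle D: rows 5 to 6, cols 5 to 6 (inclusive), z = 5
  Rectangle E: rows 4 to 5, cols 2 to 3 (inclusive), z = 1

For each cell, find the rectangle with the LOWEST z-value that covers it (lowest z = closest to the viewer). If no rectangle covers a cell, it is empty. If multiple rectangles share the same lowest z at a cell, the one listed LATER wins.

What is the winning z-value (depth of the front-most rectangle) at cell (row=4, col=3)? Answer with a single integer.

Check cell (4,3):
  A: rows 4-5 cols 0-6 z=4 -> covers; best now A (z=4)
  B: rows 2-6 cols 0-3 z=3 -> covers; best now B (z=3)
  C: rows 5-6 cols 5-6 -> outside (row miss)
  D: rows 5-6 cols 5-6 -> outside (row miss)
  E: rows 4-5 cols 2-3 z=1 -> covers; best now E (z=1)
Winner: E at z=1

Answer: 1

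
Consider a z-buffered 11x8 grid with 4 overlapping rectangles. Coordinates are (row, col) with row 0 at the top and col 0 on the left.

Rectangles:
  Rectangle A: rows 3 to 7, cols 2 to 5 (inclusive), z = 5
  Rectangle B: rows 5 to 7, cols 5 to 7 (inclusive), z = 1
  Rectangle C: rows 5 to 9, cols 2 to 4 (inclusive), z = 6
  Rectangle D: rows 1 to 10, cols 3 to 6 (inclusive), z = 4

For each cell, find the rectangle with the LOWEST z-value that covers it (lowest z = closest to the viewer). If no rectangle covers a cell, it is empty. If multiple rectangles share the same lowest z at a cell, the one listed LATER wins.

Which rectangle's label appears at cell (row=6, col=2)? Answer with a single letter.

Check cell (6,2):
  A: rows 3-7 cols 2-5 z=5 -> covers; best now A (z=5)
  B: rows 5-7 cols 5-7 -> outside (col miss)
  C: rows 5-9 cols 2-4 z=6 -> covers; best now A (z=5)
  D: rows 1-10 cols 3-6 -> outside (col miss)
Winner: A at z=5

Answer: A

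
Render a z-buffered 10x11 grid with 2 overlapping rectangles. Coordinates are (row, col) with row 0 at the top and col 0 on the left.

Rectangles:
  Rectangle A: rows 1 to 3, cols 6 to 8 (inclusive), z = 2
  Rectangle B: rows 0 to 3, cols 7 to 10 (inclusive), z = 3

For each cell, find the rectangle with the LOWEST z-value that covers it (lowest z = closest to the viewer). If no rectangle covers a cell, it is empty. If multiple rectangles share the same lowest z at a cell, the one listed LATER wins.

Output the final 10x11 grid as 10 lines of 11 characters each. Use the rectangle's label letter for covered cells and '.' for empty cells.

.......BBBB
......AAABB
......AAABB
......AAABB
...........
...........
...........
...........
...........
...........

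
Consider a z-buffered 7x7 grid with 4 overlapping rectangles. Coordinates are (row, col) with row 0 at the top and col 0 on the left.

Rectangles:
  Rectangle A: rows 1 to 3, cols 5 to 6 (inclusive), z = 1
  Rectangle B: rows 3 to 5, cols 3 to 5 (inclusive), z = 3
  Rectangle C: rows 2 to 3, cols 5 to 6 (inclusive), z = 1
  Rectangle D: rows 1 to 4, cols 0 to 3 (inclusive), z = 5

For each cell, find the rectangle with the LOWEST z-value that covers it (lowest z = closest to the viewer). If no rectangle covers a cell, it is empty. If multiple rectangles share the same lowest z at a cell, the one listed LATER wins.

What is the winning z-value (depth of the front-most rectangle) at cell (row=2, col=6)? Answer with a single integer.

Check cell (2,6):
  A: rows 1-3 cols 5-6 z=1 -> covers; best now A (z=1)
  B: rows 3-5 cols 3-5 -> outside (row miss)
  C: rows 2-3 cols 5-6 z=1 -> covers; best now C (z=1)
  D: rows 1-4 cols 0-3 -> outside (col miss)
Winner: C at z=1

Answer: 1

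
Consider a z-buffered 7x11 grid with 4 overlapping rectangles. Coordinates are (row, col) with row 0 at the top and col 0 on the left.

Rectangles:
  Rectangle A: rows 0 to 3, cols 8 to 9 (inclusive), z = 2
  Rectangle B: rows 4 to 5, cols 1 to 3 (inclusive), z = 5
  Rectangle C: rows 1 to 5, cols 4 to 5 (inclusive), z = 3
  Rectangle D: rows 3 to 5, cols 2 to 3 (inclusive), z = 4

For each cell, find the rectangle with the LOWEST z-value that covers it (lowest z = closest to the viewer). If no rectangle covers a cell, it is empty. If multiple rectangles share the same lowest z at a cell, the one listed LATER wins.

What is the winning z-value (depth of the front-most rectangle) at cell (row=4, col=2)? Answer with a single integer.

Check cell (4,2):
  A: rows 0-3 cols 8-9 -> outside (row miss)
  B: rows 4-5 cols 1-3 z=5 -> covers; best now B (z=5)
  C: rows 1-5 cols 4-5 -> outside (col miss)
  D: rows 3-5 cols 2-3 z=4 -> covers; best now D (z=4)
Winner: D at z=4

Answer: 4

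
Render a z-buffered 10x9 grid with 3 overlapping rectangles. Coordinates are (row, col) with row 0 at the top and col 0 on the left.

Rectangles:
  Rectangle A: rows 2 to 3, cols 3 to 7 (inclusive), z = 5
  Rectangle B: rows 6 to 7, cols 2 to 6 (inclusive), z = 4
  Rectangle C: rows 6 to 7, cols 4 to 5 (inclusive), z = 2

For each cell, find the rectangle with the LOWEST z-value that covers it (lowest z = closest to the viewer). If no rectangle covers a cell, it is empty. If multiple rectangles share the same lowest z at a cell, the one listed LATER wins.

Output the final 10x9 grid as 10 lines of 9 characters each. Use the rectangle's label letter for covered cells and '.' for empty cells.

.........
.........
...AAAAA.
...AAAAA.
.........
.........
..BBCCB..
..BBCCB..
.........
.........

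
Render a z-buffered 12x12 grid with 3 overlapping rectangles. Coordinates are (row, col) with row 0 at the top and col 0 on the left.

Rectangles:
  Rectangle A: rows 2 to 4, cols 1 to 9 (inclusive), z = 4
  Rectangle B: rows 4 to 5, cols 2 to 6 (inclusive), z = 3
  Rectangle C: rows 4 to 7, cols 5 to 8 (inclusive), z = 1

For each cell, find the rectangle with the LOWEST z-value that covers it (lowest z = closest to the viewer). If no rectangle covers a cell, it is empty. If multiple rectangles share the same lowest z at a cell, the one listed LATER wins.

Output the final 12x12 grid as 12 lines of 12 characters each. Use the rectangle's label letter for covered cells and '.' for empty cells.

............
............
.AAAAAAAAA..
.AAAAAAAAA..
.ABBBCCCCA..
..BBBCCCC...
.....CCCC...
.....CCCC...
............
............
............
............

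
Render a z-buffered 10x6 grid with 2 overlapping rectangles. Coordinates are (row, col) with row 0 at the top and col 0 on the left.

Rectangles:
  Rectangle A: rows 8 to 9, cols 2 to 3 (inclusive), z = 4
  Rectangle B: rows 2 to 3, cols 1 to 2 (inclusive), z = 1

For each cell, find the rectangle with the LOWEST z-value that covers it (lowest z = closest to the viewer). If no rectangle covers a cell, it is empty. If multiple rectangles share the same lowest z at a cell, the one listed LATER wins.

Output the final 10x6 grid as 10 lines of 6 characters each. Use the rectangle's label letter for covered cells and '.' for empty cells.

......
......
.BB...
.BB...
......
......
......
......
..AA..
..AA..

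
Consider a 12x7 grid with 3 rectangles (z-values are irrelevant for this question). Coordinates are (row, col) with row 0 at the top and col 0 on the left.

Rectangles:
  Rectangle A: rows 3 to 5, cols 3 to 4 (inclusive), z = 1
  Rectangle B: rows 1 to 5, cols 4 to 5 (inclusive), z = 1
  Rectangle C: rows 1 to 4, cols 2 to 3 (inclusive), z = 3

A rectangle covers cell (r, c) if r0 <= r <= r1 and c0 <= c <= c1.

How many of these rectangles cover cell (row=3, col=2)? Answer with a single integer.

Answer: 1

Derivation:
Check cell (3,2):
  A: rows 3-5 cols 3-4 -> outside (col miss)
  B: rows 1-5 cols 4-5 -> outside (col miss)
  C: rows 1-4 cols 2-3 -> covers
Count covering = 1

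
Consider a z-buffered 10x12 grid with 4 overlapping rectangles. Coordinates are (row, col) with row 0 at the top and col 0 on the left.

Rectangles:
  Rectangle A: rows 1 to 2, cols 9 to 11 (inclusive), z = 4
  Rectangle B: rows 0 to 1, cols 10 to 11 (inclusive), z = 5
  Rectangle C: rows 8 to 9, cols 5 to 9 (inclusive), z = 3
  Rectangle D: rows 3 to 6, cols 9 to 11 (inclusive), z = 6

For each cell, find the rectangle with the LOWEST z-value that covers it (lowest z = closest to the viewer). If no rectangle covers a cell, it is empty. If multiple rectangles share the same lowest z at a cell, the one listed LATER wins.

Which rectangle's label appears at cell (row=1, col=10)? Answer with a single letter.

Check cell (1,10):
  A: rows 1-2 cols 9-11 z=4 -> covers; best now A (z=4)
  B: rows 0-1 cols 10-11 z=5 -> covers; best now A (z=4)
  C: rows 8-9 cols 5-9 -> outside (row miss)
  D: rows 3-6 cols 9-11 -> outside (row miss)
Winner: A at z=4

Answer: A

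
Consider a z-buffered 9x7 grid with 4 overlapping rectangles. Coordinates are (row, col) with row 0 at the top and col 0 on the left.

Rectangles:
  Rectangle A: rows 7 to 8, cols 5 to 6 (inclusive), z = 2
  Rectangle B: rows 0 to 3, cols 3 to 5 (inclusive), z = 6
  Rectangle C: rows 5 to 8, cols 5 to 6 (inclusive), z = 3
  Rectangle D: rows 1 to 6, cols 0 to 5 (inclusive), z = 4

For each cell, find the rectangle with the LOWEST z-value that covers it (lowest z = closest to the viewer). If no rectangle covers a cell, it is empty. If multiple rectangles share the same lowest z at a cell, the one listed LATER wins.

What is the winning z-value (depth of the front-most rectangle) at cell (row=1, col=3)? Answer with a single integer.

Check cell (1,3):
  A: rows 7-8 cols 5-6 -> outside (row miss)
  B: rows 0-3 cols 3-5 z=6 -> covers; best now B (z=6)
  C: rows 5-8 cols 5-6 -> outside (row miss)
  D: rows 1-6 cols 0-5 z=4 -> covers; best now D (z=4)
Winner: D at z=4

Answer: 4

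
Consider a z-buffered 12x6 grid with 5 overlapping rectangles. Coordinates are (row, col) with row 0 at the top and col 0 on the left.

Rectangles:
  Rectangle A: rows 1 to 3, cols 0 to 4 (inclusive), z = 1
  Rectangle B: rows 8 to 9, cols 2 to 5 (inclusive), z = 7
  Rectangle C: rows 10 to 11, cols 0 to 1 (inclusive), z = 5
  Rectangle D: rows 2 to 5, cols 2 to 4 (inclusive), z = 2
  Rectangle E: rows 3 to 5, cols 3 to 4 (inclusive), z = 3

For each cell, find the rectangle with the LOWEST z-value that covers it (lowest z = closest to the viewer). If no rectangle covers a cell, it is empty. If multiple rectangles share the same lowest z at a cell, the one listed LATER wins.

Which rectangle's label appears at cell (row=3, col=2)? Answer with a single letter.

Check cell (3,2):
  A: rows 1-3 cols 0-4 z=1 -> covers; best now A (z=1)
  B: rows 8-9 cols 2-5 -> outside (row miss)
  C: rows 10-11 cols 0-1 -> outside (row miss)
  D: rows 2-5 cols 2-4 z=2 -> covers; best now A (z=1)
  E: rows 3-5 cols 3-4 -> outside (col miss)
Winner: A at z=1

Answer: A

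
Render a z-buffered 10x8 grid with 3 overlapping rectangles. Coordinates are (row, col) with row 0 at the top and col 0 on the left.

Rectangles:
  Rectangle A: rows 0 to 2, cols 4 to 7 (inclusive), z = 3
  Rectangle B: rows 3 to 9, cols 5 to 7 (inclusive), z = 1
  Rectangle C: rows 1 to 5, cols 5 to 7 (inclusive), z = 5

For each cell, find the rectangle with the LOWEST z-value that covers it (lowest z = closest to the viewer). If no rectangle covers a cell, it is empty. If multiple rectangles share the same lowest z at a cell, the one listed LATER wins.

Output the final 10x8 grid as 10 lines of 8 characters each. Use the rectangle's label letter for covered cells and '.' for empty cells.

....AAAA
....AAAA
....AAAA
.....BBB
.....BBB
.....BBB
.....BBB
.....BBB
.....BBB
.....BBB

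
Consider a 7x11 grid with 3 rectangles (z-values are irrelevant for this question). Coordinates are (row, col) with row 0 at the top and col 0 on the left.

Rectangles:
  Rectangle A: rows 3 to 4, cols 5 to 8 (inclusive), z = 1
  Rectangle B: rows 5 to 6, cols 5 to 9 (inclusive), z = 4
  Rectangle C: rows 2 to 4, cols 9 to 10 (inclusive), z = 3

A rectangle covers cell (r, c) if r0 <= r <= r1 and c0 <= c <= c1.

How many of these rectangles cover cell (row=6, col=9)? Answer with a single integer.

Answer: 1

Derivation:
Check cell (6,9):
  A: rows 3-4 cols 5-8 -> outside (row miss)
  B: rows 5-6 cols 5-9 -> covers
  C: rows 2-4 cols 9-10 -> outside (row miss)
Count covering = 1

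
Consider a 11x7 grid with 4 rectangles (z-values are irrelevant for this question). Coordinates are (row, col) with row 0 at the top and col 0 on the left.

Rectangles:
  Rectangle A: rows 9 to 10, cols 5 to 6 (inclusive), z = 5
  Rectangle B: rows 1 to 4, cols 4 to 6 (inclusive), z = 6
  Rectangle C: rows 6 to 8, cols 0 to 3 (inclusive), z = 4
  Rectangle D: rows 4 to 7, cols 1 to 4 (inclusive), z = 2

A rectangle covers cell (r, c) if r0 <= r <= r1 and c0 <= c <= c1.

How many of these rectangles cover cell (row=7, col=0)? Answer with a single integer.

Answer: 1

Derivation:
Check cell (7,0):
  A: rows 9-10 cols 5-6 -> outside (row miss)
  B: rows 1-4 cols 4-6 -> outside (row miss)
  C: rows 6-8 cols 0-3 -> covers
  D: rows 4-7 cols 1-4 -> outside (col miss)
Count covering = 1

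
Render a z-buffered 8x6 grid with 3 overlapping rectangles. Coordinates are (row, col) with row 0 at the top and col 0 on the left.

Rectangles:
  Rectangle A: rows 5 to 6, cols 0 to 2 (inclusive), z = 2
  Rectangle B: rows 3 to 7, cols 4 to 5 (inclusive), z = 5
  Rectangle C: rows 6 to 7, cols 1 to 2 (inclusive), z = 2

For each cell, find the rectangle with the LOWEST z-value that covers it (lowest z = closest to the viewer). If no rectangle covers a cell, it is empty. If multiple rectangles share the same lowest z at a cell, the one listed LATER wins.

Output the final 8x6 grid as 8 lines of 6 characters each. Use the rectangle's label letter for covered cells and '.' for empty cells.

......
......
......
....BB
....BB
AAA.BB
ACC.BB
.CC.BB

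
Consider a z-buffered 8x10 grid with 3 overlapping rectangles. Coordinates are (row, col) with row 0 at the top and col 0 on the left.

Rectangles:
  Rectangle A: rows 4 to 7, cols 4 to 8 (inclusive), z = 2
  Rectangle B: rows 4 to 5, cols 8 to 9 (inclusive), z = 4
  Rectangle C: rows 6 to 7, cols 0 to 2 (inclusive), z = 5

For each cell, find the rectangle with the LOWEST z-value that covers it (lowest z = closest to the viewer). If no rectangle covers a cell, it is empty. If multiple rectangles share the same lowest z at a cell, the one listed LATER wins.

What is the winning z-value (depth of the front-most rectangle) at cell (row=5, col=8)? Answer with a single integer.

Answer: 2

Derivation:
Check cell (5,8):
  A: rows 4-7 cols 4-8 z=2 -> covers; best now A (z=2)
  B: rows 4-5 cols 8-9 z=4 -> covers; best now A (z=2)
  C: rows 6-7 cols 0-2 -> outside (row miss)
Winner: A at z=2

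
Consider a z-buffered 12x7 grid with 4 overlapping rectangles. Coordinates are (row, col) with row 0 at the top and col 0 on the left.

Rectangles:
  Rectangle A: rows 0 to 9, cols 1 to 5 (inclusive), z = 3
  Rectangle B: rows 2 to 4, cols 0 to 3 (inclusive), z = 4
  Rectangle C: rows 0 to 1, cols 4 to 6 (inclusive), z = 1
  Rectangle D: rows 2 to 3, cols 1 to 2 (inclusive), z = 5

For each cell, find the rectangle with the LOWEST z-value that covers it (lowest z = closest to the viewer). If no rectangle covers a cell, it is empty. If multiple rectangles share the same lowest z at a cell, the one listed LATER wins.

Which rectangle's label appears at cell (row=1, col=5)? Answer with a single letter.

Check cell (1,5):
  A: rows 0-9 cols 1-5 z=3 -> covers; best now A (z=3)
  B: rows 2-4 cols 0-3 -> outside (row miss)
  C: rows 0-1 cols 4-6 z=1 -> covers; best now C (z=1)
  D: rows 2-3 cols 1-2 -> outside (row miss)
Winner: C at z=1

Answer: C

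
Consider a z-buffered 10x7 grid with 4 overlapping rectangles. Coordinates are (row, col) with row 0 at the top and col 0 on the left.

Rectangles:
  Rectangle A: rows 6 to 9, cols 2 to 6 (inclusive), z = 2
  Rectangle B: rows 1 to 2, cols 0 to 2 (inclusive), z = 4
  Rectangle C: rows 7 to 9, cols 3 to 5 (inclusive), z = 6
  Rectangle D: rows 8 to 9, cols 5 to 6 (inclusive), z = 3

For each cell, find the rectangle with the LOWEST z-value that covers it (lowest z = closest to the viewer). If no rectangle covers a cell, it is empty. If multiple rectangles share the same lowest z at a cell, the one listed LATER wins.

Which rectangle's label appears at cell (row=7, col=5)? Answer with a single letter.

Answer: A

Derivation:
Check cell (7,5):
  A: rows 6-9 cols 2-6 z=2 -> covers; best now A (z=2)
  B: rows 1-2 cols 0-2 -> outside (row miss)
  C: rows 7-9 cols 3-5 z=6 -> covers; best now A (z=2)
  D: rows 8-9 cols 5-6 -> outside (row miss)
Winner: A at z=2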